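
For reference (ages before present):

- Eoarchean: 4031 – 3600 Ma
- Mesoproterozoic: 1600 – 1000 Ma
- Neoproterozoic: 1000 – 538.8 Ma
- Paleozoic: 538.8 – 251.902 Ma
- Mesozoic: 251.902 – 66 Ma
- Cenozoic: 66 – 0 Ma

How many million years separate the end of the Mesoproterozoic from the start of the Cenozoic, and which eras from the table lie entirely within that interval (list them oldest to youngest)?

End of Mesoproterozoic = 1000 Ma; start of Cenozoic = 66 Ma.
Gap = 1000 − 66 = 934 Myr.
Eras wholly inside 1000–66 Ma: Neoproterozoic (1000–538.8), Paleozoic (538.8–251.902), Mesozoic (251.902–66).

934 million years; Neoproterozoic, Paleozoic, Mesozoic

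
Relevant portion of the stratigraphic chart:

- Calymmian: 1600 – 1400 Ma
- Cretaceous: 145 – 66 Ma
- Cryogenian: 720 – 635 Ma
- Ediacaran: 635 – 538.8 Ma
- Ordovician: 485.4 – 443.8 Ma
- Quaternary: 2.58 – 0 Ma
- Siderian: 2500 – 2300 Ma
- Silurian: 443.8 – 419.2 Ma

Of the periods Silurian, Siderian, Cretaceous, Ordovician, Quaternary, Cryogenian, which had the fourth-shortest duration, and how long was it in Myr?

Durations: Silurian 24.6; Siderian 200; Cretaceous 79; Ordovician 41.6; Quaternary 2.58; Cryogenian 85 Myr.
Sorted shortest-first: Quaternary (2.58), Silurian (24.6), Ordovician (41.6), Cretaceous (79), Cryogenian (85), Siderian (200).
The fourth shortest is Cretaceous at 79 Myr.

Cretaceous, 79 million years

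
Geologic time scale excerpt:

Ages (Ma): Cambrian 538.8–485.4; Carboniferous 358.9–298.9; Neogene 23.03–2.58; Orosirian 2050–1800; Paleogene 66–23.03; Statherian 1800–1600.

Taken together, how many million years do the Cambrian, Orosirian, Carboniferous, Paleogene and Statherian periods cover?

Each duration: Cambrian = 53.4; Orosirian = 250; Carboniferous = 60; Paleogene = 42.97; Statherian = 200.
Sum: 53.4 + 250 + 60 + 42.97 + 200 = 606.37 Myr.

606.37 million years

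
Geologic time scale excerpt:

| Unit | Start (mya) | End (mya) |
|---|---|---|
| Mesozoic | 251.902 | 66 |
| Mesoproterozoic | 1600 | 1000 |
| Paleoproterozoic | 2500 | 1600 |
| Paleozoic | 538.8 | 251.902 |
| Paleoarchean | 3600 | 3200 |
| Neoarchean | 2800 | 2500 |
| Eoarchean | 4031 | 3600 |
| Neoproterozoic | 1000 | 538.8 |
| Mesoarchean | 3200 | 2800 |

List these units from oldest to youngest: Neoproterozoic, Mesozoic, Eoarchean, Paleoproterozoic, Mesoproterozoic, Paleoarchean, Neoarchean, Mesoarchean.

The oldest of these is Eoarchean (starts 4031 Ma) and the youngest is Mesozoic (ends 66 Ma).
In between, by decreasing start age: Paleoarchean (3600), Mesoarchean (3200), Neoarchean (2800), Paleoproterozoic (2500), Mesoproterozoic (1600), Neoproterozoic (1000).

Eoarchean, Paleoarchean, Mesoarchean, Neoarchean, Paleoproterozoic, Mesoproterozoic, Neoproterozoic, Mesozoic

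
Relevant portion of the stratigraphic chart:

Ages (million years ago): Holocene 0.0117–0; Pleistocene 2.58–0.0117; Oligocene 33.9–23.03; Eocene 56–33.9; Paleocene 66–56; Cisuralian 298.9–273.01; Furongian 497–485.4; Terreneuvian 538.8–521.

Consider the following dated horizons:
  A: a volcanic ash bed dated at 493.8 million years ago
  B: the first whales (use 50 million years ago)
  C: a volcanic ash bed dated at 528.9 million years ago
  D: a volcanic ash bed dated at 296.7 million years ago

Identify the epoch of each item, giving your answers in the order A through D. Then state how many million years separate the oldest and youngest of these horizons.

A: 493.8 Ma lies in 497–485.4 Ma, so Furongian.
B: 50 Ma lies in 56–33.9 Ma, so Eocene.
C: 528.9 Ma lies in 538.8–521 Ma, so Terreneuvian.
D: 296.7 Ma lies in 298.9–273.01 Ma, so Cisuralian.
Oldest = 528.9 Ma, youngest = 50 Ma → span 478.9 Myr.

A — Furongian; B — Eocene; C — Terreneuvian; D — Cisuralian; span 478.9 million years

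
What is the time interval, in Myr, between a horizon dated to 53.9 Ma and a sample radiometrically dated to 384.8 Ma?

384.8 − 53.9 = 330.9 million years.

330.9 million years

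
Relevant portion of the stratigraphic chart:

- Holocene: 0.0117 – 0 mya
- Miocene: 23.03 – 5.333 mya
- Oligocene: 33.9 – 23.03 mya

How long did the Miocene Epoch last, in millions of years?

17.697 million years

23.03 − 5.333 = 17.697 million years.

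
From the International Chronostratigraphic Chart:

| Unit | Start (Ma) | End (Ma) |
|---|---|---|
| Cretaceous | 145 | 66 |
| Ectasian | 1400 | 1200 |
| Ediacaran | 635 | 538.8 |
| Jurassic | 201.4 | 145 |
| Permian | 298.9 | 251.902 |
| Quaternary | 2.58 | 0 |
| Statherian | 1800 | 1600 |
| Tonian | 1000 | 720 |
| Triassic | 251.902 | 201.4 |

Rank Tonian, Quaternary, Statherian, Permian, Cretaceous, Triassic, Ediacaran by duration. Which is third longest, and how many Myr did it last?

Ediacaran, 96.2 million years

Start − end for each: Tonian 1000 − 720 = 280; Quaternary 2.58 − 0 = 2.58; Statherian 1800 − 1600 = 200; Permian 298.9 − 251.902 = 46.998; Cretaceous 145 − 66 = 79; Triassic 251.902 − 201.4 = 50.502; Ediacaran 635 − 538.8 = 96.2.
Ranking these from longest: Tonian > Statherian > Ediacaran > Cretaceous > Triassic > Permian > Quaternary.
Position 3 in that ranking is Ediacaran, which lasted 96.2 Myr.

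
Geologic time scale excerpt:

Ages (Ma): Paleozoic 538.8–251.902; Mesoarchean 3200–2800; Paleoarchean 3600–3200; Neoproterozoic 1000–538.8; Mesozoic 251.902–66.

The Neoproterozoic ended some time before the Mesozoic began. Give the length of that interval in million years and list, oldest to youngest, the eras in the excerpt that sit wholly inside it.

286.898 million years; Paleozoic

End of Neoproterozoic = 538.8 Ma; start of Mesozoic = 251.902 Ma.
Gap = 538.8 − 251.902 = 286.898 Myr.
Eras wholly inside 538.8–251.902 Ma: Paleozoic (538.8–251.902).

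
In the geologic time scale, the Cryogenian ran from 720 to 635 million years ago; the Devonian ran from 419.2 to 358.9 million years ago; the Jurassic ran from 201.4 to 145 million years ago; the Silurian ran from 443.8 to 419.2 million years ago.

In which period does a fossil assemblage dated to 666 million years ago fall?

Cryogenian

666 Ma lies between 720 and 635 Ma, so it falls in the Cryogenian.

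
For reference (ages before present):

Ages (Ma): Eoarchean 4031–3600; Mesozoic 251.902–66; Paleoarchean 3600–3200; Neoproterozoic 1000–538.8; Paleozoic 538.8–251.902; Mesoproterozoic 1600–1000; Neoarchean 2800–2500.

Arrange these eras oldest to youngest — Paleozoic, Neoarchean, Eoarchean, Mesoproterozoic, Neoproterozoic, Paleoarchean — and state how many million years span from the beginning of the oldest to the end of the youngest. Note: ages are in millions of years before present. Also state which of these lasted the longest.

Eoarchean → Paleoarchean → Neoarchean → Mesoproterozoic → Neoproterozoic → Paleozoic; total span 3779.098 Myr; longest is Mesoproterozoic

From the excerpt: Paleozoic 538.8–251.902; Neoarchean 2800–2500; Eoarchean 4031–3600; Mesoproterozoic 1600–1000; Neoproterozoic 1000–538.8; Paleoarchean 3600–3200 (Ma).
Larger Ma is earlier, so the oldest is Eoarchean and the youngest is Paleozoic; oldest to youngest: Eoarchean, Paleoarchean, Neoarchean, Mesoproterozoic, Neoproterozoic, Paleozoic.
Oldest start 4031 minus youngest end 251.902 gives 3779.098 Myr overall.
Individual lengths (start − end): Eoarchean 431; Neoproterozoic 461.2; Paleozoic 286.898; Mesoproterozoic 600; Paleoarchean 400; Neoarchean 300. The largest is Mesoproterozoic at 600 Myr.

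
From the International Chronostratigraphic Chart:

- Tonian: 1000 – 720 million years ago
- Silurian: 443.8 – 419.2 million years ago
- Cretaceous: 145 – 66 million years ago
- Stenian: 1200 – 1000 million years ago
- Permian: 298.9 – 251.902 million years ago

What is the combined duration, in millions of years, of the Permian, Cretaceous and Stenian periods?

325.998 million years

Each duration: Permian = 46.998; Cretaceous = 79; Stenian = 200.
Sum: 46.998 + 79 + 200 = 325.998 Myr.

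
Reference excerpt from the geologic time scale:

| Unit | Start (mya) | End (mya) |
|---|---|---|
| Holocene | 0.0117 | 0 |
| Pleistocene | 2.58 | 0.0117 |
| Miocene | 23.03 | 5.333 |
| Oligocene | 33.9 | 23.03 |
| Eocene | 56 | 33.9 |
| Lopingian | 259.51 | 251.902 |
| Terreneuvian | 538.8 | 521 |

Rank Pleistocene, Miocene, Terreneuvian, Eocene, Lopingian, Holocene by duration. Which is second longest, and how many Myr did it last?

Terreneuvian, 17.8 million years

Durations: Pleistocene 2.5683; Miocene 17.697; Terreneuvian 17.8; Eocene 22.1; Lopingian 7.608; Holocene 0.0117 Myr.
Sorted longest-first: Eocene (22.1), Terreneuvian (17.8), Miocene (17.697), Lopingian (7.608), Pleistocene (2.5683), Holocene (0.0117).
The second longest is Terreneuvian at 17.8 Myr.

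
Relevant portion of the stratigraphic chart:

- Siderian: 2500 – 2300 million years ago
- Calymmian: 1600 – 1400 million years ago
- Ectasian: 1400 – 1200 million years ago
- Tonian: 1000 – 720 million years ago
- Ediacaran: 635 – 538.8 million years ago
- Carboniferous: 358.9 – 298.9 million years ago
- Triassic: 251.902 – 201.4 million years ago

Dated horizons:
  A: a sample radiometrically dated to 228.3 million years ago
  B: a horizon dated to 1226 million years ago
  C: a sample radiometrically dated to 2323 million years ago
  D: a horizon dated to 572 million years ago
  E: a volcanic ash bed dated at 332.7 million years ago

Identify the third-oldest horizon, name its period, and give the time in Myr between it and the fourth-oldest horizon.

D, in the Ediacaran; 239.3 million years to E

Sorted oldest-first by Ma: C (2323), B (1226), D (572), E (332.7), A (228.3).
The third oldest is D at 572 Ma, which lies in 635–538.8 Ma: the Ediacaran.
The fourth oldest is E at 332.7 Ma; separation = |572 − 332.7| = 239.3 Myr.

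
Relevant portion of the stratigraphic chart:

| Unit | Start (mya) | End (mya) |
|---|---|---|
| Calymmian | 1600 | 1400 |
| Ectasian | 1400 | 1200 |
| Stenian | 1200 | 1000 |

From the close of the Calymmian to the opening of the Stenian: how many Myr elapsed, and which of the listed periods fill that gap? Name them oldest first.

200 million years; Ectasian

The Calymmian closes at 1400 Ma and the Stenian opens at 1200 Ma, so the interval is 1400 − 1200 = 200 Myr.
A period fits inside if it starts at or after 1400 Ma and ends at or before 1200 Ma; oldest first that gives Ectasian.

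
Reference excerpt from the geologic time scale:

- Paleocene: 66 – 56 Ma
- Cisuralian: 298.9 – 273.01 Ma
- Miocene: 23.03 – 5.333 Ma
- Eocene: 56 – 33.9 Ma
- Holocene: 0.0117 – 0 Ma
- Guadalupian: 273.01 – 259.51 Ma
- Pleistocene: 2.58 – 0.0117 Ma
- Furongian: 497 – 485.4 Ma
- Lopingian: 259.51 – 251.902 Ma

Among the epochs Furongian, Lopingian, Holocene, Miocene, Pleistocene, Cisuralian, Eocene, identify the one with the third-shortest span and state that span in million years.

Durations: Furongian 11.6; Lopingian 7.608; Holocene 0.0117; Miocene 17.697; Pleistocene 2.5683; Cisuralian 25.89; Eocene 22.1 Myr.
Sorted shortest-first: Holocene (0.0117), Pleistocene (2.5683), Lopingian (7.608), Furongian (11.6), Miocene (17.697), Eocene (22.1), Cisuralian (25.89).
The third shortest is Lopingian at 7.608 Myr.

Lopingian, 7.608 million years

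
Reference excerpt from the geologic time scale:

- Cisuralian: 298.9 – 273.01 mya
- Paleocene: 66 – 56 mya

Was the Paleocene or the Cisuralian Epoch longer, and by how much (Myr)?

Paleocene: 66 − 56 = 10 Myr.
Cisuralian: 298.9 − 273.01 = 25.89 Myr.
Difference: 25.89 − 10 = 15.89 Myr, so the Cisuralian was longer.

Cisuralian, by 15.89 million years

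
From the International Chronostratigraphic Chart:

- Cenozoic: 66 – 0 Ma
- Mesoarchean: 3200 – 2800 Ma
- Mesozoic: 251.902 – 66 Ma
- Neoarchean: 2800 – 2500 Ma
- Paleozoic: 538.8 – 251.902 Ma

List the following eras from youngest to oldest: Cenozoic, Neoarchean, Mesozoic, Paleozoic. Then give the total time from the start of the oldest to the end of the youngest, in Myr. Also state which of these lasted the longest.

From the excerpt: Cenozoic 66–0; Neoarchean 2800–2500; Mesozoic 251.902–66; Paleozoic 538.8–251.902 (Ma).
Larger Ma is earlier, so the oldest is Neoarchean and the youngest is Cenozoic; youngest to oldest: Cenozoic, Mesozoic, Paleozoic, Neoarchean.
Oldest start 2800 minus youngest end 0 gives 2800 Myr overall.
Individual lengths (start − end): Neoarchean 300; Mesozoic 185.902; Cenozoic 66; Paleozoic 286.898. The largest is Neoarchean at 300 Myr.

Cenozoic, Mesozoic, Paleozoic, Neoarchean; total span 2800 Myr; longest is Neoarchean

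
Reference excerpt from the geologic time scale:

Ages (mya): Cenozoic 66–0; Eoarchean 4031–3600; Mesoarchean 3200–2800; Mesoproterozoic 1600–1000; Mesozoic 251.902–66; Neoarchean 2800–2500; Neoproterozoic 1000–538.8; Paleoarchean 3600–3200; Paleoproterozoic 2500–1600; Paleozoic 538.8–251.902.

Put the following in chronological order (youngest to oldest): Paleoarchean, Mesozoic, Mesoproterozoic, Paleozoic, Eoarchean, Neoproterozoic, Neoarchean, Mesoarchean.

Sorting by start age (ascending Ma, since larger Ma = older): Mesozoic start 251.902, Paleozoic start 538.8, Neoproterozoic start 1000, Mesoproterozoic start 1600, Neoarchean start 2800, Mesoarchean start 3200, Paleoarchean start 3600, Eoarchean start 4031.

Mesozoic, Paleozoic, Neoproterozoic, Mesoproterozoic, Neoarchean, Mesoarchean, Paleoarchean, Eoarchean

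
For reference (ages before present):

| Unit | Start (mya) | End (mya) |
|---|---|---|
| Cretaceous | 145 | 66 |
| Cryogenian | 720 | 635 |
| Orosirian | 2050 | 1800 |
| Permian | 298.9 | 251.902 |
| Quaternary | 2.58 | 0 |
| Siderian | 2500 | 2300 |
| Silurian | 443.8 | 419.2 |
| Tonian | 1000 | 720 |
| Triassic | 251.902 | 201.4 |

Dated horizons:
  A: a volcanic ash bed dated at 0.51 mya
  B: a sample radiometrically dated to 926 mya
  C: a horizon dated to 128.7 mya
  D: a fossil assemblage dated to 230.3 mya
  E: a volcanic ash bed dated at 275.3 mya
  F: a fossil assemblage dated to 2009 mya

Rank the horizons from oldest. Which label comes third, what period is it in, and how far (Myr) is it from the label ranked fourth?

Sorted oldest-first by Ma: F (2009), B (926), E (275.3), D (230.3), C (128.7), A (0.51).
The third oldest is E at 275.3 Ma, which lies in 298.9–251.902 Ma: the Permian.
The fourth oldest is D at 230.3 Ma; separation = |275.3 − 230.3| = 45 Myr.

E, in the Permian; 45 million years to D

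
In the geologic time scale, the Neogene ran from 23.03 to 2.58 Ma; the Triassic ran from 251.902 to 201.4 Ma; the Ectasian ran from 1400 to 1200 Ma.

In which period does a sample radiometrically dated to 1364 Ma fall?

1364 Ma lies between 1400 and 1200 Ma, so it falls in the Ectasian.

Ectasian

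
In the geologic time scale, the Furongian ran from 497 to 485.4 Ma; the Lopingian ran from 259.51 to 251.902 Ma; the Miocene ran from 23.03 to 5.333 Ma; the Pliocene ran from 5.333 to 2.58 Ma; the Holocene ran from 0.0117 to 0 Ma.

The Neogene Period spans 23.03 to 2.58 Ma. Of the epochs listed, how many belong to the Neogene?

Epochs inside 23.03–2.58 Ma: Miocene, Pliocene — 2 in total.

2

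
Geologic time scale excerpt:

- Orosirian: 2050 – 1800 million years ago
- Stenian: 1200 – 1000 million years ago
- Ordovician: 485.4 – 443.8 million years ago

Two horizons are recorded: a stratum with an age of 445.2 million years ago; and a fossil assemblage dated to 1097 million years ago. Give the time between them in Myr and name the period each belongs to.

Elapsed time: 1097 − 445.2 = 651.8 Myr.
445.2 Ma lies within 485.4–443.8 Ma: Ordovician.
1097 Ma lies within 1200–1000 Ma: Stenian.

651.8 million years apart; the first in the Ordovician, the second in the Stenian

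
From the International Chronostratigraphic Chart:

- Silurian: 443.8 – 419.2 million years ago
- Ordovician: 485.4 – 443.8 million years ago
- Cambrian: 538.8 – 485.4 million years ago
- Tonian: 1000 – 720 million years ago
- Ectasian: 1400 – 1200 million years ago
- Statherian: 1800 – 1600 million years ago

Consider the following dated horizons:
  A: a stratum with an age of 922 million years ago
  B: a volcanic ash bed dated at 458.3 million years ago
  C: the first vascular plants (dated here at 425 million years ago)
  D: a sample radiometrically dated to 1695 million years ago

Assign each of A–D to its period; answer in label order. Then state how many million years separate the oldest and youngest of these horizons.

A — Tonian; B — Ordovician; C — Silurian; D — Statherian; span 1270 million years

Match each age against the start–end ranges in the excerpt: A = 922 Ma → Tonian (1000–720); B = 458.3 Ma → Ordovician (485.4–443.8); C = 425 Ma → Silurian (443.8–419.2); D = 1695 Ma → Statherian (1800–1600).
The largest age is 1695 Ma and the smallest is 425 Ma; their difference is 1270 Myr.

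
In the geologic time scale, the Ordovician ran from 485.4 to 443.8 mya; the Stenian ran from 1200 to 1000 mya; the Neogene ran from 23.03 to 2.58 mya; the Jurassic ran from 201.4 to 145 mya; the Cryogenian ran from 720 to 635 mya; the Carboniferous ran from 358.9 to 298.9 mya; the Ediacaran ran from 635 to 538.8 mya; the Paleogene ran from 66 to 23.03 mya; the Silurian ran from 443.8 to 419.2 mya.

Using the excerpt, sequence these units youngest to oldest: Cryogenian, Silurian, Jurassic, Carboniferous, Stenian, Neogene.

Read off each span (Ma): Cryogenian 720–635; Silurian 443.8–419.2; Jurassic 201.4–145; Carboniferous 358.9–298.9; Stenian 1200–1000; Neogene 23.03–2.58.
Larger Ma is older, so oldest→youngest is Stenian, Cryogenian, Silurian, Carboniferous, Jurassic, Neogene; reverse it for youngest→oldest.

Neogene → Jurassic → Carboniferous → Silurian → Cryogenian → Stenian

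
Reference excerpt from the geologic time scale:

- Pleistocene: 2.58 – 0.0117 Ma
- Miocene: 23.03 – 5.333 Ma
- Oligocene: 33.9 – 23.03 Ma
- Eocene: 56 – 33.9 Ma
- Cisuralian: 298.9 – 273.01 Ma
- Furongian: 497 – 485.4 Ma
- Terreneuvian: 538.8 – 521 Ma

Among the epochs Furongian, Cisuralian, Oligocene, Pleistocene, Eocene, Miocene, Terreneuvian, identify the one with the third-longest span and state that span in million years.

Terreneuvian, 17.8 million years

Start − end for each: Furongian 497 − 485.4 = 11.6; Cisuralian 298.9 − 273.01 = 25.89; Oligocene 33.9 − 23.03 = 10.87; Pleistocene 2.58 − 0.0117 = 2.5683; Eocene 56 − 33.9 = 22.1; Miocene 23.03 − 5.333 = 17.697; Terreneuvian 538.8 − 521 = 17.8.
Ranking these from longest: Cisuralian > Eocene > Terreneuvian > Miocene > Furongian > Oligocene > Pleistocene.
Position 3 in that ranking is Terreneuvian, which lasted 17.8 Myr.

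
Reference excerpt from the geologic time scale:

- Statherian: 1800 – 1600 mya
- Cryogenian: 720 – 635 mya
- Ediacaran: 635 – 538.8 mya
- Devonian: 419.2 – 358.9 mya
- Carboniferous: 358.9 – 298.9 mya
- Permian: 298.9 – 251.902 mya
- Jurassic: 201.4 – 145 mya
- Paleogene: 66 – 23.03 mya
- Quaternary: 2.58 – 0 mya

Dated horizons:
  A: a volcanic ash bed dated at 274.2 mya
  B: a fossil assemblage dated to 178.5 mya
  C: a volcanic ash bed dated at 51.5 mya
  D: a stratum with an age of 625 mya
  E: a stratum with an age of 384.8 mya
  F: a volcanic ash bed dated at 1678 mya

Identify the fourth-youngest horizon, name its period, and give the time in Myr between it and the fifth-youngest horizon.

E, in the Devonian; 240.2 million years to D

Sorted youngest-first by Ma: C (51.5), B (178.5), A (274.2), E (384.8), D (625), F (1678).
The fourth youngest is E at 384.8 Ma, which lies in 419.2–358.9 Ma: the Devonian.
The fifth youngest is D at 625 Ma; separation = |384.8 − 625| = 240.2 Myr.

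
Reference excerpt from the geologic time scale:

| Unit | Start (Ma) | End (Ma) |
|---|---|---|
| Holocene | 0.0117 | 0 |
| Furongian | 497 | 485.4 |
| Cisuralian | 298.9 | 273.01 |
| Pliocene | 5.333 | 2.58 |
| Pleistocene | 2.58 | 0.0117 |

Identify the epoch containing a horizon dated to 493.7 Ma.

493.7 Ma lies between 497 and 485.4 Ma, so it falls in the Furongian.

Furongian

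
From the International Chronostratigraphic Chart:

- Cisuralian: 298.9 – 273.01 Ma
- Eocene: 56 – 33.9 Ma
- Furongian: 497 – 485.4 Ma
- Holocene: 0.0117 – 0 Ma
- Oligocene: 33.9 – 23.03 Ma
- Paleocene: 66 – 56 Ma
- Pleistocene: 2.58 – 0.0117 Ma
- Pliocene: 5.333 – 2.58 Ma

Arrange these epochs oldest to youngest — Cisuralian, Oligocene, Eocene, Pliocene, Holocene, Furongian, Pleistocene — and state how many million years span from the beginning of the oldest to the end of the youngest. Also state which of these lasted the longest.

Furongian, Cisuralian, Eocene, Oligocene, Pliocene, Pleistocene, Holocene; total span 497 Myr; longest is Cisuralian

From the excerpt: Cisuralian 298.9–273.01; Oligocene 33.9–23.03; Eocene 56–33.9; Pliocene 5.333–2.58; Holocene 0.0117–0; Furongian 497–485.4; Pleistocene 2.58–0.0117 (Ma).
Larger Ma is earlier, so the oldest is Furongian and the youngest is Holocene; oldest to youngest: Furongian, Cisuralian, Eocene, Oligocene, Pliocene, Pleistocene, Holocene.
Oldest start 497 minus youngest end 0 gives 497 Myr overall.
Individual lengths (start − end): Pliocene 2.753; Pleistocene 2.5683; Cisuralian 25.89; Eocene 22.1; Oligocene 10.87; Furongian 11.6; Holocene 0.0117. The largest is Cisuralian at 25.89 Myr.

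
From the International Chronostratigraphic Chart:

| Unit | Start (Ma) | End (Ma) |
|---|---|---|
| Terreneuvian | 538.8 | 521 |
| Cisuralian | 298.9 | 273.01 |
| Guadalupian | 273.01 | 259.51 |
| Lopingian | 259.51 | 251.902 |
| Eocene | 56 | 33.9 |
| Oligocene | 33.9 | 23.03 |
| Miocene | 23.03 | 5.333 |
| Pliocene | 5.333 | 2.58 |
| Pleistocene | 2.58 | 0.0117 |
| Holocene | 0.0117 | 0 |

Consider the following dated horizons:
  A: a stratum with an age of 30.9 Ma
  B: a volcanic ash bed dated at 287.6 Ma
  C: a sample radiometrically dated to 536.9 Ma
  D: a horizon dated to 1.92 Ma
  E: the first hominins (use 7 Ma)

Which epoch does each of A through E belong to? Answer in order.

A: 30.9 Ma lies in 33.9–23.03 Ma, so Oligocene.
B: 287.6 Ma lies in 298.9–273.01 Ma, so Cisuralian.
C: 536.9 Ma lies in 538.8–521 Ma, so Terreneuvian.
D: 1.92 Ma lies in 2.58–0.0117 Ma, so Pleistocene.
E: 7 Ma lies in 23.03–5.333 Ma, so Miocene.

A — Oligocene; B — Cisuralian; C — Terreneuvian; D — Pleistocene; E — Miocene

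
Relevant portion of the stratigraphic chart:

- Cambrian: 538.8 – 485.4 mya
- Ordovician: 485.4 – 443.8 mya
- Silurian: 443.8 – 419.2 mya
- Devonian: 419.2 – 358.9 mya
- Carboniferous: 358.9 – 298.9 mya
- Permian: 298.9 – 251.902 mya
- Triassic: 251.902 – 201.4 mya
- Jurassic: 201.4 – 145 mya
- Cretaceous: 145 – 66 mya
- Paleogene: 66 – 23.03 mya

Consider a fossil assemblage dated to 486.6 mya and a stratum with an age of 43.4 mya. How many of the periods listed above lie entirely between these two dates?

The older date is 486.6 Ma and the younger is 43.4 Ma.
Periods with start < 486.6 and end > 43.4 Ma: Ordovician (485.4–443.8), Silurian (443.8–419.2), Devonian (419.2–358.9), Carboniferous (358.9–298.9), Permian (298.9–251.902), Triassic (251.902–201.4), Jurassic (201.4–145), Cretaceous (145–66).
That is 8 complete periods.

8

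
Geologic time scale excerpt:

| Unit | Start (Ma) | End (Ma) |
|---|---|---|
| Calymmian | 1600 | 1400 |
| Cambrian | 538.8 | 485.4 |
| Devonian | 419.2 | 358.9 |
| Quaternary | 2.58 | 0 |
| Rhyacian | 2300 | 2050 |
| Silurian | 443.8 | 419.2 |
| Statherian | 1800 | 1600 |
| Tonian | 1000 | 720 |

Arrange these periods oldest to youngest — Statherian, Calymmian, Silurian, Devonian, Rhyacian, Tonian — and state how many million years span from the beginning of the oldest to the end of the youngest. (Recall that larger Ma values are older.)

Rhyacian → Statherian → Calymmian → Tonian → Silurian → Devonian; total span 1941.1 Myr

Start ages (Ma): Rhyacian 2300, Statherian 1800, Calymmian 1600, Tonian 1000, Silurian 443.8, Devonian 419.2.
Ordered oldest to youngest: Rhyacian, Statherian, Calymmian, Tonian, Silurian, Devonian.
Span = 2300 − 358.9 = 1941.1 Myr.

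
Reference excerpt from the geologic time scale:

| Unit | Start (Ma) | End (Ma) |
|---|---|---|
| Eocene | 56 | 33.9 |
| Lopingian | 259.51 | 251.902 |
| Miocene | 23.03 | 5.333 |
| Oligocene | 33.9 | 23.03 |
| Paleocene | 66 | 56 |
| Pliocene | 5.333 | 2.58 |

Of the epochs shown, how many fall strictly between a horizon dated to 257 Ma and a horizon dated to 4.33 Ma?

4

The older date is 257 Ma and the younger is 4.33 Ma.
Epochs with start < 257 and end > 4.33 Ma: Paleocene (66–56), Eocene (56–33.9), Oligocene (33.9–23.03), Miocene (23.03–5.333).
That is 4 complete epochs.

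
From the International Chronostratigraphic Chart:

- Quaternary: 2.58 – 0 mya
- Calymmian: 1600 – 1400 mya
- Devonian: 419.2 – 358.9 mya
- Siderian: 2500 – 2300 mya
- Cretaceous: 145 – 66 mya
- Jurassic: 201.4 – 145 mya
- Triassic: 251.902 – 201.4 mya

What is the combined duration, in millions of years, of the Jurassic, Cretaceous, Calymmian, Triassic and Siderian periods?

585.902 million years

Each duration: Jurassic = 56.4; Cretaceous = 79; Calymmian = 200; Triassic = 50.502; Siderian = 200.
Sum: 56.4 + 79 + 200 + 50.502 + 200 = 585.902 Myr.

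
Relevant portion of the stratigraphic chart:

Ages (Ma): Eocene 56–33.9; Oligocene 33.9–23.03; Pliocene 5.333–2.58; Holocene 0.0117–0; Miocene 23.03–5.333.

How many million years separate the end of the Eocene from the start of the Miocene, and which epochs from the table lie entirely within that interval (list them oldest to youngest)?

10.87 million years; Oligocene

The Eocene closes at 33.9 Ma and the Miocene opens at 23.03 Ma, so the interval is 33.9 − 23.03 = 10.87 Myr.
An epoch fits inside if it starts at or after 33.9 Ma and ends at or before 23.03 Ma; oldest first that gives Oligocene.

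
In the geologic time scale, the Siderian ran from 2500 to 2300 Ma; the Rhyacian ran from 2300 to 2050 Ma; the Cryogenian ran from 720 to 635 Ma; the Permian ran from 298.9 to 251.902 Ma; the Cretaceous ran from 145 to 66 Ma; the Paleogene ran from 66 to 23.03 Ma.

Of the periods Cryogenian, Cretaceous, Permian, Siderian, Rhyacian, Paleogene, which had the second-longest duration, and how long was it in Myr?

Start − end for each: Cryogenian 720 − 635 = 85; Cretaceous 145 − 66 = 79; Permian 298.9 − 251.902 = 46.998; Siderian 2500 − 2300 = 200; Rhyacian 2300 − 2050 = 250; Paleogene 66 − 23.03 = 42.97.
Ranking these from longest: Rhyacian > Siderian > Cryogenian > Cretaceous > Permian > Paleogene.
Position 2 in that ranking is Siderian, which lasted 200 Myr.

Siderian, 200 million years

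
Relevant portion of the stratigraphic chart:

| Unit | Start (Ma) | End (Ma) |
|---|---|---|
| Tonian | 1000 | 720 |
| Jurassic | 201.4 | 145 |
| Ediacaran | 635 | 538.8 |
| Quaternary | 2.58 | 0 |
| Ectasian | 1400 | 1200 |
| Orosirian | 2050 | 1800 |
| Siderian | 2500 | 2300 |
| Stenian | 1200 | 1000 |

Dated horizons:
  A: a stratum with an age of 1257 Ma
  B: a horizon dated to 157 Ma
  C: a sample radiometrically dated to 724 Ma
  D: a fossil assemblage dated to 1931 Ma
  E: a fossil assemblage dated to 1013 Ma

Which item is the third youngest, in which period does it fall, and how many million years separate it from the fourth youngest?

E, in the Stenian; 244 million years to A

Sorted youngest-first by Ma: B (157), C (724), E (1013), A (1257), D (1931).
The third youngest is E at 1013 Ma, which lies in 1200–1000 Ma: the Stenian.
The fourth youngest is A at 1257 Ma; separation = |1013 − 1257| = 244 Myr.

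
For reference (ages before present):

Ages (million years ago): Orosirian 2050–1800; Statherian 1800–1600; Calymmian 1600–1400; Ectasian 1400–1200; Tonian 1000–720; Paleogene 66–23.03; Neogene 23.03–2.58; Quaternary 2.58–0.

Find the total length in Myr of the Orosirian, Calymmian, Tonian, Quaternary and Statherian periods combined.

932.58 million years

Each duration: Orosirian = 250; Calymmian = 200; Tonian = 280; Quaternary = 2.58; Statherian = 200.
Sum: 250 + 200 + 280 + 2.58 + 200 = 932.58 Myr.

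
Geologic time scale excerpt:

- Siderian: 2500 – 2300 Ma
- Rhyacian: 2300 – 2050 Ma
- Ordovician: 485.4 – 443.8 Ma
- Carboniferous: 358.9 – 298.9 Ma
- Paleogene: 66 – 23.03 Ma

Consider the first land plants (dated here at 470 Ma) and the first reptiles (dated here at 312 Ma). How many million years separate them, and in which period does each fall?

Elapsed time: 470 − 312 = 158 Myr.
470 Ma lies within 485.4–443.8 Ma: Ordovician.
312 Ma lies within 358.9–298.9 Ma: Carboniferous.

158 million years apart; the first in the Ordovician, the second in the Carboniferous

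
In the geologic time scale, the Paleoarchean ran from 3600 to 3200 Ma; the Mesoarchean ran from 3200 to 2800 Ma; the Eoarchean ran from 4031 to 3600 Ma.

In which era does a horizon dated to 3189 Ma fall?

3189 Ma lies between 3200 and 2800 Ma, so it falls in the Mesoarchean.

Mesoarchean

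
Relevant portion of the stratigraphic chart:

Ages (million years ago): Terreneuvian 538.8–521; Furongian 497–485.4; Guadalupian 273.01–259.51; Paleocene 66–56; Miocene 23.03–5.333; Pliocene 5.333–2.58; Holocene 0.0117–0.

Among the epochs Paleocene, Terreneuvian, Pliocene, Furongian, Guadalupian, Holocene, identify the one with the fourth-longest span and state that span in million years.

Durations: Paleocene 10; Terreneuvian 17.8; Pliocene 2.753; Furongian 11.6; Guadalupian 13.5; Holocene 0.0117 Myr.
Sorted longest-first: Terreneuvian (17.8), Guadalupian (13.5), Furongian (11.6), Paleocene (10), Pliocene (2.753), Holocene (0.0117).
The fourth longest is Paleocene at 10 Myr.

Paleocene, 10 million years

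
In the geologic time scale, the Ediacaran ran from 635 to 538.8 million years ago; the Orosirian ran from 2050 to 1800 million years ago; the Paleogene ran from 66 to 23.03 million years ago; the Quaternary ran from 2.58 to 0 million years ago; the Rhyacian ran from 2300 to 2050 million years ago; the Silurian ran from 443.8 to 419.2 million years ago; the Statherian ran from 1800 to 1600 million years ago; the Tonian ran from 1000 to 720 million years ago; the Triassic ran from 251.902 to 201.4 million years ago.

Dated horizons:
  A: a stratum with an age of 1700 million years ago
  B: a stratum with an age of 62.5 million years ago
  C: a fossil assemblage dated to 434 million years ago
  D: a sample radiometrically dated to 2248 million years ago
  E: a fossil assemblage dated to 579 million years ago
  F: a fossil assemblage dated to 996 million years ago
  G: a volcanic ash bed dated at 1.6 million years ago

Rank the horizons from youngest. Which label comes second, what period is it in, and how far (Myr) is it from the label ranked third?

B, in the Paleogene; 371.5 million years to C

Smaller Ma means younger, so youngest first: G 1.6 < B 62.5 < C 434 < E 579 < F 996 < A 1700 < D 2248.
Counting 2 along gives B (62.5 Ma); the excerpt puts that inside the Paleogene, 66–23.03 Ma.
Next in line is C (434 Ma), and 434 − 62.5 = 371.5 Myr.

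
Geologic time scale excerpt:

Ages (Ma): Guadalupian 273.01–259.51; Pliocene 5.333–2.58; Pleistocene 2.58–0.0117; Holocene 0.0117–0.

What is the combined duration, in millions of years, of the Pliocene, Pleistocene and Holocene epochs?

5.333 million years

Duration is start − end for each: (5.333 − 2.58) + (2.58 − 0.0117) + (0.0117 − 0).
That is 2.753 + 2.5683 + 0.0117, which totals 5.333 million years.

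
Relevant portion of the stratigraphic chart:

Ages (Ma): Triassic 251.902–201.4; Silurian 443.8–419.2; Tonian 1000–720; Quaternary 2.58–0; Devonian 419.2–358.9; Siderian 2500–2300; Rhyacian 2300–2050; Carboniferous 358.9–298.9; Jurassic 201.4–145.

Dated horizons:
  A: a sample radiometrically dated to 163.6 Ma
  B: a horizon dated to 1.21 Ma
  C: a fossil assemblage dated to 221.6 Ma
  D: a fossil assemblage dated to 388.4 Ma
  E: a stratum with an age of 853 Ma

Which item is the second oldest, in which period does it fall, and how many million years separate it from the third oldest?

D, in the Devonian; 166.8 million years to C

Larger Ma means older, so oldest first: E 853 > D 388.4 > C 221.6 > A 163.6 > B 1.21.
Counting 2 along gives D (388.4 Ma); the excerpt puts that inside the Devonian, 419.2–358.9 Ma.
Next in line is C (221.6 Ma), and 388.4 − 221.6 = 166.8 Myr.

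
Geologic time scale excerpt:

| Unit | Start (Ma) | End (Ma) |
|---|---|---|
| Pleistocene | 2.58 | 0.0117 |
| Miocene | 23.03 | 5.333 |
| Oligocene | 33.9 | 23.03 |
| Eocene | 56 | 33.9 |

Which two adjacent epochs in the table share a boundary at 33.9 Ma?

The Eocene ends at 33.9 Ma and the Oligocene begins at 33.9 Ma, so they share that boundary.

Eocene and Oligocene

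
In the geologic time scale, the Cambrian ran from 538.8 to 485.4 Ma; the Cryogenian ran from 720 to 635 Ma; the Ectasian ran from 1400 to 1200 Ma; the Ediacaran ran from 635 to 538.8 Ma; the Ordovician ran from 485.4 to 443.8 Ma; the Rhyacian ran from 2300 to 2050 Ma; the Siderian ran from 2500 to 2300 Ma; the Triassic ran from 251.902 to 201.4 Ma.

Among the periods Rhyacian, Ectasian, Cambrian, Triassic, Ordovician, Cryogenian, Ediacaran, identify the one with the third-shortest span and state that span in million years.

Cambrian, 53.4 million years

Durations: Rhyacian 250; Ectasian 200; Cambrian 53.4; Triassic 50.502; Ordovician 41.6; Cryogenian 85; Ediacaran 96.2 Myr.
Sorted shortest-first: Ordovician (41.6), Triassic (50.502), Cambrian (53.4), Cryogenian (85), Ediacaran (96.2), Ectasian (200), Rhyacian (250).
The third shortest is Cambrian at 53.4 Myr.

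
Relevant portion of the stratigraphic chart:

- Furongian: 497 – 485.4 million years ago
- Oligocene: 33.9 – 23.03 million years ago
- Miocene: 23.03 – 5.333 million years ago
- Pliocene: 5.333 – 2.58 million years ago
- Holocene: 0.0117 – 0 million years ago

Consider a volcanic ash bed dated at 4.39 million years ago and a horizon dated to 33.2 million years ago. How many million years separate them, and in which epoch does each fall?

Elapsed time: 33.2 − 4.39 = 28.81 Myr.
4.39 Ma lies within 5.333–2.58 Ma: Pliocene.
33.2 Ma lies within 33.9–23.03 Ma: Oligocene.

28.81 million years apart; the first in the Pliocene, the second in the Oligocene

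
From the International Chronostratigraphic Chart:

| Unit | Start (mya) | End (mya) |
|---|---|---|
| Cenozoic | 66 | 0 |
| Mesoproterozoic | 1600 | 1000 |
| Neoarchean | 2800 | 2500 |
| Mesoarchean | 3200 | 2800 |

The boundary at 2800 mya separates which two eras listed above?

The Mesoarchean ends at 2800 mya and the Neoarchean begins at 2800 mya, so they share that boundary.

Mesoarchean and Neoarchean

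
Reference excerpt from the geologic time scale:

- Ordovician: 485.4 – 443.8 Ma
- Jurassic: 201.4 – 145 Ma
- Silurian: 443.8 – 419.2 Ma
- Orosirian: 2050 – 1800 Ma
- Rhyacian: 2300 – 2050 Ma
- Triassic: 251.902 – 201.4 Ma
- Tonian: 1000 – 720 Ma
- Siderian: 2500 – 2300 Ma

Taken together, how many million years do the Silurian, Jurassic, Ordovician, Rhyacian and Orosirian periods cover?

Each duration: Silurian = 24.6; Jurassic = 56.4; Ordovician = 41.6; Rhyacian = 250; Orosirian = 250.
Sum: 24.6 + 56.4 + 41.6 + 250 + 250 = 622.6 Myr.

622.6 million years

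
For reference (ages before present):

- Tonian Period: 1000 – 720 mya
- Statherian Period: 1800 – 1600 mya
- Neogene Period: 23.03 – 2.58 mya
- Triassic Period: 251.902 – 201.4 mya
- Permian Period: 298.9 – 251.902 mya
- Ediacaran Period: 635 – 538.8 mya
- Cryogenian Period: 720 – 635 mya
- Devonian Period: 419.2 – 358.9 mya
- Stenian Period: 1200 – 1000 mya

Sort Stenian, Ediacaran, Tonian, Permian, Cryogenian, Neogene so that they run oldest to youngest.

Stenian → Tonian → Cryogenian → Ediacaran → Permian → Neogene

The oldest of these is Stenian (starts 1200 Ma) and the youngest is Neogene (ends 2.58 Ma).
In between, by decreasing start age: Tonian (1000), Cryogenian (720), Ediacaran (635), Permian (298.9).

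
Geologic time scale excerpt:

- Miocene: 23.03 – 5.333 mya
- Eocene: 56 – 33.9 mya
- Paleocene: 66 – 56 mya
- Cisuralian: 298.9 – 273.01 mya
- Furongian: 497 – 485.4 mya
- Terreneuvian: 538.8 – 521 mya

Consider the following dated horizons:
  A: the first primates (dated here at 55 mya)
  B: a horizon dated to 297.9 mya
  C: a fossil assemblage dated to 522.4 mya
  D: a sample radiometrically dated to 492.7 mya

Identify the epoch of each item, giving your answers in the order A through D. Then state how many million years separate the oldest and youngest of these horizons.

A — Eocene; B — Cisuralian; C — Terreneuvian; D — Furongian; span 467.4 million years

Match each age against the start–end ranges in the excerpt: A = 55 Ma → Eocene (56–33.9); B = 297.9 Ma → Cisuralian (298.9–273.01); C = 522.4 Ma → Terreneuvian (538.8–521); D = 492.7 Ma → Furongian (497–485.4).
The largest age is 522.4 Ma and the smallest is 55 Ma; their difference is 467.4 Myr.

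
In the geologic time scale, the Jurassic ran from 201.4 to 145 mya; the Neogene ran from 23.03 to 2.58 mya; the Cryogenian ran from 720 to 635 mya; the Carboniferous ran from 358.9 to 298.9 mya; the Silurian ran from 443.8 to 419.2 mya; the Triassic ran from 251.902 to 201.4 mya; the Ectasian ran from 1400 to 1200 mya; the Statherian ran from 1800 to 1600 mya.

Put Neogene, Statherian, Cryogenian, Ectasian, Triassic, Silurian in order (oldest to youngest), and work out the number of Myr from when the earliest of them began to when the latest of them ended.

Statherian → Ectasian → Cryogenian → Silurian → Triassic → Neogene; total span 1797.42 Myr

Start ages (Ma): Statherian 1800, Ectasian 1400, Cryogenian 720, Silurian 443.8, Triassic 251.902, Neogene 23.03.
Ordered oldest to youngest: Statherian, Ectasian, Cryogenian, Silurian, Triassic, Neogene.
Span = 1800 − 2.58 = 1797.42 Myr.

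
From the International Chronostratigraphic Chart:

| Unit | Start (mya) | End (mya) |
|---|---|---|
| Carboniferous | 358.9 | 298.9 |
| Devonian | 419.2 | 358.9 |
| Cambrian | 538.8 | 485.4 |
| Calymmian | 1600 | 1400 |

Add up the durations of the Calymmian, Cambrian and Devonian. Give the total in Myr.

313.7 million years

Each duration: Calymmian = 200; Cambrian = 53.4; Devonian = 60.3.
Sum: 200 + 53.4 + 60.3 = 313.7 Myr.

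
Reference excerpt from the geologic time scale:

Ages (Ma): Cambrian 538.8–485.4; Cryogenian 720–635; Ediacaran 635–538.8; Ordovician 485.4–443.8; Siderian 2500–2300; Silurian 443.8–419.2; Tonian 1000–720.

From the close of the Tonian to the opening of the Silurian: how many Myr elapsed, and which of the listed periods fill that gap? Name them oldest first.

276.2 million years; Cryogenian, Ediacaran, Cambrian, Ordovician

End of Tonian = 720 Ma; start of Silurian = 443.8 Ma.
Gap = 720 − 443.8 = 276.2 Myr.
Periods wholly inside 720–443.8 Ma: Cryogenian (720–635), Ediacaran (635–538.8), Cambrian (538.8–485.4), Ordovician (485.4–443.8).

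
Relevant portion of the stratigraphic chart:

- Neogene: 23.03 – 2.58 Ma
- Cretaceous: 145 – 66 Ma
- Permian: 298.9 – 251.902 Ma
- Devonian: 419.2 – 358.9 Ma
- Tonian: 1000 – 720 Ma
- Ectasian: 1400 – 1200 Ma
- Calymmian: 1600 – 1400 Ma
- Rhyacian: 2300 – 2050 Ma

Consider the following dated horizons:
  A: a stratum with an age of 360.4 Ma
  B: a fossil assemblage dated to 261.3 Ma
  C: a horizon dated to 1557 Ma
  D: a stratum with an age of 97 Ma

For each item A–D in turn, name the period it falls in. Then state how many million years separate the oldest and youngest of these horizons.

A — Devonian; B — Permian; C — Calymmian; D — Cretaceous; span 1460 million years

A: 360.4 Ma lies in 419.2–358.9 Ma, so Devonian.
B: 261.3 Ma lies in 298.9–251.902 Ma, so Permian.
C: 1557 Ma lies in 1600–1400 Ma, so Calymmian.
D: 97 Ma lies in 145–66 Ma, so Cretaceous.
Oldest = 1557 Ma, youngest = 97 Ma → span 1460 Myr.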